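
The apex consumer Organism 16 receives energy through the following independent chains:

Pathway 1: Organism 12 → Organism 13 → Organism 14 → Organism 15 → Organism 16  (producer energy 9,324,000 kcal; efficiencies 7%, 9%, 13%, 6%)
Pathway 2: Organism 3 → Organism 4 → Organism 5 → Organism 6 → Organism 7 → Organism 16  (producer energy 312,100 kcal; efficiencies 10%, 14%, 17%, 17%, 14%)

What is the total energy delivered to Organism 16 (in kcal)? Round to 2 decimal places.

475.86 kcal

Pathway 1: 9324000 × 0.07 × 0.09 × 0.13 × 0.06 = 458.18136 kcal
Pathway 2: 312100 × 0.1 × 0.14 × 0.17 × 0.17 × 0.14 = 17.6785924 kcal
Total at Organism 16: 458.18136 + 17.6785924 = 475.8599524 kcal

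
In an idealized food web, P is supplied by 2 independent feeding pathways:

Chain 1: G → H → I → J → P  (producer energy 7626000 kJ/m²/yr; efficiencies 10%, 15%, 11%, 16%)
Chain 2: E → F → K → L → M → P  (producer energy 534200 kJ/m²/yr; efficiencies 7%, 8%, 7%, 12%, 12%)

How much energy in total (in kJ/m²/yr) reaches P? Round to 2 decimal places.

Chain 1: 7626000 × 0.1 × 0.15 × 0.11 × 0.16 = 2013.264 kJ/m²/yr
Chain 2: 534200 × 0.07 × 0.08 × 0.07 × 0.12 × 0.12 = 3.01545216 kJ/m²/yr
Total at P: 2013.264 + 3.01545216 = 2016.27945216 kJ/m²/yr

2016.28 kJ/m²/yr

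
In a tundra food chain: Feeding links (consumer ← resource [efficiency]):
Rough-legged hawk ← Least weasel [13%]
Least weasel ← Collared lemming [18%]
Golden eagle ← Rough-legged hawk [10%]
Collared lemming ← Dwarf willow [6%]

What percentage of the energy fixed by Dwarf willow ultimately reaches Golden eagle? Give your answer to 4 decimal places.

0.0140%

Product of link efficiencies: 0.06 × 0.18 × 0.13 × 0.1 = 0.0001404
As a percentage: 0.0001404 × 100 = 0.0140%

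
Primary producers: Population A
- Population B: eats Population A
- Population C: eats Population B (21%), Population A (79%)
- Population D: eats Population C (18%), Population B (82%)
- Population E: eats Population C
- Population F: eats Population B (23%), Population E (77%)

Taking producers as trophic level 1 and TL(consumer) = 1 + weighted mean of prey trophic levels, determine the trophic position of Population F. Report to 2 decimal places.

Population B: 1 + 1 = 2
Population C: 1 + (0.21×2 + 0.79×1) = 2.21
Population D: 1 + (0.18×2.21 + 0.82×2) = 3.0378
Population E: 1 + 2.21 = 3.21
Population F: 1 + (0.23×2 + 0.77×3.21) = 3.9317

3.93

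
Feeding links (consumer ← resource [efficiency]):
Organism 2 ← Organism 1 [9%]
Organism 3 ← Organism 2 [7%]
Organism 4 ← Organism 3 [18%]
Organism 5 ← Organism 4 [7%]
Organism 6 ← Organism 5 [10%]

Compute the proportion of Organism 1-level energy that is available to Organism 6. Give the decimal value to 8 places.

Product of link efficiencies: 0.09 × 0.07 × 0.18 × 0.07 × 0.1 = 0.000007938

0.00000794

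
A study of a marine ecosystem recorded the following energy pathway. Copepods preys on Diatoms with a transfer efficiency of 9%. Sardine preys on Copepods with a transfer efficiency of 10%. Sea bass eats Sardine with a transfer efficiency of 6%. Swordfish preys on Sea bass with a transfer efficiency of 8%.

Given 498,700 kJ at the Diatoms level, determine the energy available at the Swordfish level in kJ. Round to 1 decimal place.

21.5 kJ

Copepods: 498700 × 0.09 = 44883 kJ
Sardine: 44883 × 0.1 = 4488.3 kJ
Sea bass: 4488.3 × 0.06 = 269.298 kJ
Swordfish: 269.298 × 0.08 = 21.54384 kJ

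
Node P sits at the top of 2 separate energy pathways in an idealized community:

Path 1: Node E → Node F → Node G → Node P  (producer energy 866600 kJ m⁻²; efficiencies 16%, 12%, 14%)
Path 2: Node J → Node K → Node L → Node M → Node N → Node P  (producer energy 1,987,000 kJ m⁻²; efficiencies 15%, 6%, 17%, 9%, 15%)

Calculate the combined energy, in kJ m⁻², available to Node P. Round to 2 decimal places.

Path 1: 866600 × 0.16 × 0.12 × 0.14 = 2329.4208 kJ m⁻²
Path 2: 1987000 × 0.15 × 0.06 × 0.17 × 0.09 × 0.15 = 41.041485 kJ m⁻²
Total at Node P: 2329.4208 + 41.041485 = 2370.462285 kJ m⁻²

2370.46 kJ m⁻²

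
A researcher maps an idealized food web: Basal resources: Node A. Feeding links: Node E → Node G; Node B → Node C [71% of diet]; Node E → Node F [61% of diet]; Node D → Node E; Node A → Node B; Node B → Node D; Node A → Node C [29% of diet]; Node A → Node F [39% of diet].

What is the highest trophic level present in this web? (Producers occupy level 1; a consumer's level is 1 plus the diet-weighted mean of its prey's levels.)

5

Node B: 1 + 1 = 2
Node C: 1 + (0.29×1 + 0.71×2) = 2.71
Node D: 1 + 2 = 3
Node E: 1 + 3 = 4
Node F: 1 + (0.39×1 + 0.61×4) = 3.83
Node G: 1 + 4 = 5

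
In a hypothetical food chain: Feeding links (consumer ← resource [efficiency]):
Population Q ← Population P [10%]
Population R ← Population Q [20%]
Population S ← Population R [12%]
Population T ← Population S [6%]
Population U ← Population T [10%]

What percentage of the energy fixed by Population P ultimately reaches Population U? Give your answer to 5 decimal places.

0.00144%

Product of link efficiencies: 0.1 × 0.2 × 0.12 × 0.06 × 0.1 = 0.0000144
As a percentage: 0.0000144 × 100 = 0.00144%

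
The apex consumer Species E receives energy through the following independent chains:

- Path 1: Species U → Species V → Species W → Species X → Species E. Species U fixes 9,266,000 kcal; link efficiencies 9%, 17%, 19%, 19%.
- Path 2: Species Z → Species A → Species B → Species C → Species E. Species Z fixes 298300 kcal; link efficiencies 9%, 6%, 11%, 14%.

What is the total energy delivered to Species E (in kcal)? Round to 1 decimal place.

5142.7 kcal

Path 1: 9266000 × 0.09 × 0.17 × 0.19 × 0.19 = 5117.88978 kcal
Path 2: 298300 × 0.09 × 0.06 × 0.11 × 0.14 = 24.806628 kcal
Total at Species E: 5117.88978 + 24.806628 = 5142.696408 kcal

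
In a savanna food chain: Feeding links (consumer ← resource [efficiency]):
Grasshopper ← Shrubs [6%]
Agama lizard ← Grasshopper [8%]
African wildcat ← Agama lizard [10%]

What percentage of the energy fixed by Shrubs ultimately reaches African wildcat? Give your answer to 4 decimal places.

0.0480%

Product of link efficiencies: 0.06 × 0.08 × 0.1 = 0.00048
As a percentage: 0.00048 × 100 = 0.0480%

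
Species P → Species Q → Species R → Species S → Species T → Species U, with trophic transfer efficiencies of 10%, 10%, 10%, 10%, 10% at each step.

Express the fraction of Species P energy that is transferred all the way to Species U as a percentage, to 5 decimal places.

0.00100%

Product of link efficiencies: 0.1 × 0.1 × 0.1 × 0.1 × 0.1 = 0.00001
As a percentage: 0.00001 × 100 = 0.00100%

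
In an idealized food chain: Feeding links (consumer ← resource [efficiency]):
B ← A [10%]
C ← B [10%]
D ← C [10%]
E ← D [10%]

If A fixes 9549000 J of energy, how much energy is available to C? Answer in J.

B: 9549000 × 0.1 = 954900 J
C: 954900 × 0.1 = 95490 J

95490 J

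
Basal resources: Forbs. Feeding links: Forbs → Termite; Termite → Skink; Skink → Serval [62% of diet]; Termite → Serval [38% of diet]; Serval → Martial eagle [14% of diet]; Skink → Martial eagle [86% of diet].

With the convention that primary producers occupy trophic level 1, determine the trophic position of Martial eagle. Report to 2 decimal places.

4.09

Termite: 1 + 1 = 2
Skink: 1 + 2 = 3
Serval: 1 + (0.62×3 + 0.38×2) = 3.62
Martial eagle: 1 + (0.14×3.62 + 0.86×3) = 4.0868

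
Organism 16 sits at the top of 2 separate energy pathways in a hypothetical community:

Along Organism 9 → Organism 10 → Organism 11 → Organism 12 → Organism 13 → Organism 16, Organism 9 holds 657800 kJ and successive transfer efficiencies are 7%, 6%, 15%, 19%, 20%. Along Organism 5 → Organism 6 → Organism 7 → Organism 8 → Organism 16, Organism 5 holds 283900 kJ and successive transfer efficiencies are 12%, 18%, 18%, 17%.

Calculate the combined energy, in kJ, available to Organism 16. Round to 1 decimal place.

Via Organism 9: 657800 × 0.07 × 0.06 × 0.15 × 0.19 × 0.2 = 15.747732 kJ
Via Organism 5: 283900 × 0.12 × 0.18 × 0.18 × 0.17 = 187.646544 kJ
Total at Organism 16: 15.747732 + 187.646544 = 203.394276 kJ

203.4 kJ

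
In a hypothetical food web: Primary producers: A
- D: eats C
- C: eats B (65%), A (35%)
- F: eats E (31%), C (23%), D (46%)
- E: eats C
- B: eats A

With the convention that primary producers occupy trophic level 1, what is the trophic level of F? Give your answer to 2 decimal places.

B: 1 + 1 = 2
C: 1 + (0.65×2 + 0.35×1) = 2.65
D: 1 + 2.65 = 3.65
E: 1 + 2.65 = 3.65
F: 1 + (0.31×3.65 + 0.23×2.65 + 0.46×3.65) = 4.42

4.42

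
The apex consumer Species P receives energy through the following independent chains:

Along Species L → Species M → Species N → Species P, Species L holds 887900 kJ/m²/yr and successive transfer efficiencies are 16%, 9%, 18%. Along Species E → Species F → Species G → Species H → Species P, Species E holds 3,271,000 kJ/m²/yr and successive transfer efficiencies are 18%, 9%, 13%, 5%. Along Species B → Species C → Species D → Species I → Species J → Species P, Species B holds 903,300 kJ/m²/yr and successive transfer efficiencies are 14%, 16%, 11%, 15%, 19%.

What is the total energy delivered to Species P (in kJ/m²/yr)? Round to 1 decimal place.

2709.3 kJ/m²/yr

Via Species L: 887900 × 0.16 × 0.09 × 0.18 = 2301.4368 kJ/m²/yr
Via Species E: 3271000 × 0.18 × 0.09 × 0.13 × 0.05 = 344.4363 kJ/m²/yr
Via Species B: 903300 × 0.14 × 0.16 × 0.11 × 0.15 × 0.19 = 63.4333392 kJ/m²/yr
Total at Species P: 2301.4368 + 344.4363 + 63.4333392 = 2709.3064392 kJ/m²/yr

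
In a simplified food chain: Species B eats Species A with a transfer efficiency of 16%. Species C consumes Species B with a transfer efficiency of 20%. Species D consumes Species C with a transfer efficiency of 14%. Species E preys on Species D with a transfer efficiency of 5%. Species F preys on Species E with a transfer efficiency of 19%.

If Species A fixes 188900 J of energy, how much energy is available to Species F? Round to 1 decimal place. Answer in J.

Species B: 188900 × 0.16 = 30224 J
Species C: 30224 × 0.2 = 6044.8 J
Species D: 6044.8 × 0.14 = 846.272 J
Species E: 846.272 × 0.05 = 42.3136 J
Species F: 42.3136 × 0.19 = 8.039584 J

8.0 J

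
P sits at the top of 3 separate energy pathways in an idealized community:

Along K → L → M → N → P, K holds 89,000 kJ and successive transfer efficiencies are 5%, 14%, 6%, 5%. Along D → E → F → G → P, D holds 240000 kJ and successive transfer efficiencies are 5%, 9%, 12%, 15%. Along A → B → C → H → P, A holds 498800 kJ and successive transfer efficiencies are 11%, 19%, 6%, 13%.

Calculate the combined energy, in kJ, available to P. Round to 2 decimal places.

102.62 kJ

Via K: 89000 × 0.05 × 0.14 × 0.06 × 0.05 = 1.869 kJ
Via D: 240000 × 0.05 × 0.09 × 0.12 × 0.15 = 19.44 kJ
Via A: 498800 × 0.11 × 0.19 × 0.06 × 0.13 = 81.314376 kJ
Total at P: 1.869 + 19.44 + 81.314376 = 102.623376 kJ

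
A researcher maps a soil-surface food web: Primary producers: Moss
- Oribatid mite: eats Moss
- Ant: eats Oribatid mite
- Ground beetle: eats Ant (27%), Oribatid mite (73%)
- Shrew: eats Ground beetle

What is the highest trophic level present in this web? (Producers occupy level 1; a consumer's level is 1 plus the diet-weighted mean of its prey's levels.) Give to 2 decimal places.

4.27

Oribatid mite: 1 + 1 = 2
Ant: 1 + 2 = 3
Ground beetle: 1 + (0.27×3 + 0.73×2) = 3.27
Shrew: 1 + 3.27 = 4.27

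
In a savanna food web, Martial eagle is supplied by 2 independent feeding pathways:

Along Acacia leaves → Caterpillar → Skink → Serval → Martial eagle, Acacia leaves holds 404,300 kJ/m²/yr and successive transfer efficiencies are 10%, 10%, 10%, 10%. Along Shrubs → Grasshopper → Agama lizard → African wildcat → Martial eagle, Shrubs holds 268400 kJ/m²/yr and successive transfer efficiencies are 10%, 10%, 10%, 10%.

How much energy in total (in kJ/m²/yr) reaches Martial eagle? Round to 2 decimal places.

67.27 kJ/m²/yr

Via Acacia leaves: 404300 × 0.1 × 0.1 × 0.1 × 0.1 = 40.43 kJ/m²/yr
Via Shrubs: 268400 × 0.1 × 0.1 × 0.1 × 0.1 = 26.84 kJ/m²/yr
Total at Martial eagle: 40.43 + 26.84 = 67.27 kJ/m²/yr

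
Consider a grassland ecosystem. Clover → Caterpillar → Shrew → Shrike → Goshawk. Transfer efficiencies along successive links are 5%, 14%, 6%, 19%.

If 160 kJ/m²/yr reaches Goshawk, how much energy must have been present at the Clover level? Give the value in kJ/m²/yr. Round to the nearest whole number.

2005013 kJ/m²/yr

Cumulative transfer efficiency: 0.05 × 0.14 × 0.06 × 0.19 = 0.0000798
Clover energy = 160 / 0.0000798 = 2005013 kJ/m²/yr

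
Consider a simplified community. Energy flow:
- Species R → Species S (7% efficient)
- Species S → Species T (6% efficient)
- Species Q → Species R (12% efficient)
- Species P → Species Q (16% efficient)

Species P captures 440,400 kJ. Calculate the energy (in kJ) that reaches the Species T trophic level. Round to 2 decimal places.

Species Q: 440400 × 0.16 = 70464 kJ
Species R: 70464 × 0.12 = 8455.68 kJ
Species S: 8455.68 × 0.07 = 591.8976 kJ
Species T: 591.8976 × 0.06 = 35.513856 kJ

35.51 kJ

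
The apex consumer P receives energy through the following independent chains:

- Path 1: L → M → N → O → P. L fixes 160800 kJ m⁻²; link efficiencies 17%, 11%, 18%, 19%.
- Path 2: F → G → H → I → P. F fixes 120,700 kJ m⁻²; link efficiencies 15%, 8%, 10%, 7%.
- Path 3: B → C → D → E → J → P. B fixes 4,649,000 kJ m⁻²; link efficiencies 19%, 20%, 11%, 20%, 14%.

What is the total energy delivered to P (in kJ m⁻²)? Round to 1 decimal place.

657.1 kJ m⁻²

Path 1: 160800 × 0.17 × 0.11 × 0.18 × 0.19 = 102.838032 kJ m⁻²
Path 2: 120700 × 0.15 × 0.08 × 0.1 × 0.07 = 10.1388 kJ m⁻²
Path 3: 4649000 × 0.19 × 0.2 × 0.11 × 0.2 × 0.14 = 544.11896 kJ m⁻²
Total at P: 102.838032 + 10.1388 + 544.11896 = 657.095792 kJ m⁻²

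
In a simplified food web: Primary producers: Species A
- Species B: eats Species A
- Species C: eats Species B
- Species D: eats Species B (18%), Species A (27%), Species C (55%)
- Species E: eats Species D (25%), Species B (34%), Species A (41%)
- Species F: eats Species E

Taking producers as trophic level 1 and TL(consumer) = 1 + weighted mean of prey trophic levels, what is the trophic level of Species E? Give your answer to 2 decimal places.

Species B: 1 + 1 = 2
Species C: 1 + 2 = 3
Species D: 1 + (0.18×2 + 0.27×1 + 0.55×3) = 3.28
Species E: 1 + (0.25×3.28 + 0.34×2 + 0.41×1) = 2.91
Species F: 1 + 2.91 = 3.91

2.91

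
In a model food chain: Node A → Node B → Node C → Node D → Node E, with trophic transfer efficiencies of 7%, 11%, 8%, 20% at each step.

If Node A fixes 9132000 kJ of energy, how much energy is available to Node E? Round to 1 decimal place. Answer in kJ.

1125.1 kJ

Node B: 9132000 × 0.07 = 639240 kJ
Node C: 639240 × 0.11 = 70316.4 kJ
Node D: 70316.4 × 0.08 = 5625.312 kJ
Node E: 5625.312 × 0.2 = 1125.0624 kJ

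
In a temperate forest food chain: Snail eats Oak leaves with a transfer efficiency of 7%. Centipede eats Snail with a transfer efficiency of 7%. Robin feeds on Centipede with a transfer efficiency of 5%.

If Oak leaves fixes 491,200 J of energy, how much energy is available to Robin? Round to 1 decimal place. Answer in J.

120.3 J

Snail: 491200 × 0.07 = 34384 J
Centipede: 34384 × 0.07 = 2406.88 J
Robin: 2406.88 × 0.05 = 120.344 J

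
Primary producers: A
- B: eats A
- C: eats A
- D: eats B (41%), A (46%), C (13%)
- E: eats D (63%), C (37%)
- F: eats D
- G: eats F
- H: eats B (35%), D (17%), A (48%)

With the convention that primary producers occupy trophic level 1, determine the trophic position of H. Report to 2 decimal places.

2.61

B: 1 + 1 = 2
C: 1 + 1 = 2
D: 1 + (0.41×2 + 0.46×1 + 0.13×2) = 2.54
E: 1 + (0.63×2.54 + 0.37×2) = 3.3402
F: 1 + 2.54 = 3.54
G: 1 + 3.54 = 4.54
H: 1 + (0.35×2 + 0.17×2.54 + 0.48×1) = 2.6118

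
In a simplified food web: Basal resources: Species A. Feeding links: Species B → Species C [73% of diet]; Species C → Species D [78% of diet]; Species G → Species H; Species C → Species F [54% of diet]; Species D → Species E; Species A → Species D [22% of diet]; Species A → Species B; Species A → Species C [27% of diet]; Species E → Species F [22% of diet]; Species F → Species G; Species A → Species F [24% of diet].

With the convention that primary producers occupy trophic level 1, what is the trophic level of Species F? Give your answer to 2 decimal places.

3.67

Species B: 1 + 1 = 2
Species C: 1 + (0.27×1 + 0.73×2) = 2.73
Species D: 1 + (0.78×2.73 + 0.22×1) = 3.3494
Species E: 1 + 3.3494 = 4.3494
Species F: 1 + (0.24×1 + 0.54×2.73 + 0.22×4.3494) = 3.671068
Species G: 1 + 3.671068 = 4.671068
Species H: 1 + 4.671068 = 5.671068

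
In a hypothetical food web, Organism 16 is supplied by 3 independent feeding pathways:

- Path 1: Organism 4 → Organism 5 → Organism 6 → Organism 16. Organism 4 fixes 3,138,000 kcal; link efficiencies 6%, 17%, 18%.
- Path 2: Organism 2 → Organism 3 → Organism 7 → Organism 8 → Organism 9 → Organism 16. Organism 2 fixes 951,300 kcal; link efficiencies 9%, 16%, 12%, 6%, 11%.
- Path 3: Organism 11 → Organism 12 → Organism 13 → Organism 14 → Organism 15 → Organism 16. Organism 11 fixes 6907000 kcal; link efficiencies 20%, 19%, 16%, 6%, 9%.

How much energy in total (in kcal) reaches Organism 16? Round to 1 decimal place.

5999.0 kcal

Path 1: 3138000 × 0.06 × 0.17 × 0.18 = 5761.368 kcal
Path 2: 951300 × 0.09 × 0.16 × 0.12 × 0.06 × 0.11 = 10.84938624 kcal
Path 3: 6907000 × 0.2 × 0.19 × 0.16 × 0.06 × 0.09 = 226.770624 kcal
Total at Organism 16: 5761.368 + 10.84938624 + 226.770624 = 5998.98801024 kcal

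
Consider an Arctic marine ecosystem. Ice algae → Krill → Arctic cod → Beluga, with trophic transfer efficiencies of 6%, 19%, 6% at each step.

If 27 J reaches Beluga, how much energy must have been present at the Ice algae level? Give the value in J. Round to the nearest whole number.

39474 J

Cumulative transfer efficiency: 0.06 × 0.19 × 0.06 = 0.000684
Ice algae energy = 27 / 0.000684 = 39474 J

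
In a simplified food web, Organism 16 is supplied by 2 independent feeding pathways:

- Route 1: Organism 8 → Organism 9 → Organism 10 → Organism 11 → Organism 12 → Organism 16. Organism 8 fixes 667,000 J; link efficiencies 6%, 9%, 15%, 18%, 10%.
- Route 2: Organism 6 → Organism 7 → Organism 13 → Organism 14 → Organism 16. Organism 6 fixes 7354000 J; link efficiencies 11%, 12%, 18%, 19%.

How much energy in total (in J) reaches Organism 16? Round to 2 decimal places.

3329.61 J

Route 1: 667000 × 0.06 × 0.09 × 0.15 × 0.18 × 0.1 = 9.72486 J
Route 2: 7354000 × 0.11 × 0.12 × 0.18 × 0.19 = 3319.88976 J
Total at Organism 16: 9.72486 + 3319.88976 = 3329.61462 J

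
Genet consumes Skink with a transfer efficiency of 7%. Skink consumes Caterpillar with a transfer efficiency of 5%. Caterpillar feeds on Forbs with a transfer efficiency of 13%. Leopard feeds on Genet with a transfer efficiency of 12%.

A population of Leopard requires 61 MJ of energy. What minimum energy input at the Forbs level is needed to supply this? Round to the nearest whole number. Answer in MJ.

Cumulative transfer efficiency: 0.13 × 0.05 × 0.07 × 0.12 = 0.0000546
Forbs energy = 61 / 0.0000546 = 1117216 MJ

1117216 MJ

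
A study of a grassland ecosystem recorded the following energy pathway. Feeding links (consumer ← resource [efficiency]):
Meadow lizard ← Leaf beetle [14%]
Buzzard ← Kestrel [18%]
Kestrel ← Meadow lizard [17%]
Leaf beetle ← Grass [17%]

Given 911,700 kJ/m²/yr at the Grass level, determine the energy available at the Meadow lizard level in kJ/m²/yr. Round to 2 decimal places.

Leaf beetle: 911700 × 0.17 = 154989 kJ/m²/yr
Meadow lizard: 154989 × 0.14 = 21698.46 kJ/m²/yr

21698.46 kJ/m²/yr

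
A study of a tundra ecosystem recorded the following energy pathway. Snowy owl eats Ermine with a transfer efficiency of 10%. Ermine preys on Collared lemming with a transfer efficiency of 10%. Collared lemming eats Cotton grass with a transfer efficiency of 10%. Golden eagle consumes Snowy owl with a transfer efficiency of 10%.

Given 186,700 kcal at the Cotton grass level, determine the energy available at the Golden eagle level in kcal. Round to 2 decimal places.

Collared lemming: 186700 × 0.1 = 18670 kcal
Ermine: 18670 × 0.1 = 1867 kcal
Snowy owl: 1867 × 0.1 = 186.7 kcal
Golden eagle: 186.7 × 0.1 = 18.67 kcal

18.67 kcal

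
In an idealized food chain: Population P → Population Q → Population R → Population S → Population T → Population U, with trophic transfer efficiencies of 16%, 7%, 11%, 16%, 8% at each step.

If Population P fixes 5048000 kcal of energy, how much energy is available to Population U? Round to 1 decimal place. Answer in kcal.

Population Q: 5048000 × 0.16 = 807680 kcal
Population R: 807680 × 0.07 = 56537.6 kcal
Population S: 56537.6 × 0.11 = 6219.136 kcal
Population T: 6219.136 × 0.16 = 995.06176 kcal
Population U: 995.06176 × 0.08 = 79.6049408 kcal

79.6 kcal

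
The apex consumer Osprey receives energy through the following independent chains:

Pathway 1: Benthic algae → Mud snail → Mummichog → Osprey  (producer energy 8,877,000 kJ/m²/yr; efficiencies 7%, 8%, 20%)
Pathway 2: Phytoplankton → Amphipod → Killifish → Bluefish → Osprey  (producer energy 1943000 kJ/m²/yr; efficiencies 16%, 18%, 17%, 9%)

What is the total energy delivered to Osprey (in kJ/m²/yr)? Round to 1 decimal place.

10798.4 kJ/m²/yr

Pathway 1: 8877000 × 0.07 × 0.08 × 0.2 = 9942.24 kJ/m²/yr
Pathway 2: 1943000 × 0.16 × 0.18 × 0.17 × 0.09 = 856.16352 kJ/m²/yr
Total at Osprey: 9942.24 + 856.16352 = 10798.40352 kJ/m²/yr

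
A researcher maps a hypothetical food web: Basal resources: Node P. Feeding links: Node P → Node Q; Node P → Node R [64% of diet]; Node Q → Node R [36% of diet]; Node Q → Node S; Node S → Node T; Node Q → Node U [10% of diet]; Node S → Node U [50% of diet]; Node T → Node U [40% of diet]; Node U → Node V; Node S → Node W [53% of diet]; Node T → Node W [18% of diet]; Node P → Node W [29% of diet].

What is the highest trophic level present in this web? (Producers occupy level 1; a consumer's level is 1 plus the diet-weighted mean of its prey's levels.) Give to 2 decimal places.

Node Q: 1 + 1 = 2
Node R: 1 + (0.64×1 + 0.36×2) = 2.36
Node S: 1 + 2 = 3
Node T: 1 + 3 = 4
Node U: 1 + (0.1×2 + 0.5×3 + 0.4×4) = 4.3
Node V: 1 + 4.3 = 5.3
Node W: 1 + (0.53×3 + 0.18×4 + 0.29×1) = 3.6

5.30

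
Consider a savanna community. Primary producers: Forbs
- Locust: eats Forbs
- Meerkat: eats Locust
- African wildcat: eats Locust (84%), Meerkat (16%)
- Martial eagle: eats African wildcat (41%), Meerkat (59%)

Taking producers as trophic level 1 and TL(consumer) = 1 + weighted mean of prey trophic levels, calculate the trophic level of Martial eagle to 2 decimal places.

4.07

Locust: 1 + 1 = 2
Meerkat: 1 + 2 = 3
African wildcat: 1 + (0.84×2 + 0.16×3) = 3.16
Martial eagle: 1 + (0.41×3.16 + 0.59×3) = 4.0656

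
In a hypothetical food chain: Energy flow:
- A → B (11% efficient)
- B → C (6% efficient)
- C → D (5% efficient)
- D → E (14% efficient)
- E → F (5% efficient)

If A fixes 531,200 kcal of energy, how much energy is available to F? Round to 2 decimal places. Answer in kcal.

1.23 kcal

B: 531200 × 0.11 = 58432 kcal
C: 58432 × 0.06 = 3505.92 kcal
D: 3505.92 × 0.05 = 175.296 kcal
E: 175.296 × 0.14 = 24.54144 kcal
F: 24.54144 × 0.05 = 1.227072 kcal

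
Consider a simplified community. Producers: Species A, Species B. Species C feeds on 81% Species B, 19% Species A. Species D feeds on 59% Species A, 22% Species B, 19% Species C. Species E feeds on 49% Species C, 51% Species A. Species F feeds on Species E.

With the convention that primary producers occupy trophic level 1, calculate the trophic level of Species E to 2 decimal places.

Species C: 1 + (0.81×1 + 0.19×1) = 2
Species D: 1 + (0.59×1 + 0.22×1 + 0.19×2) = 2.19
Species E: 1 + (0.49×2 + 0.51×1) = 2.49
Species F: 1 + 2.49 = 3.49

2.49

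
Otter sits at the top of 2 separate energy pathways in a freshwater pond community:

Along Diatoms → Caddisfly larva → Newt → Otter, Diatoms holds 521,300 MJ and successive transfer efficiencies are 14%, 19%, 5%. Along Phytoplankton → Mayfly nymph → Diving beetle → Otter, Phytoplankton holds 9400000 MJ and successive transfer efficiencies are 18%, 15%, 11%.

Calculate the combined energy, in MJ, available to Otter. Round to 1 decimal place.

28611.3 MJ

Via Diatoms: 521300 × 0.14 × 0.19 × 0.05 = 693.329 MJ
Via Phytoplankton: 9400000 × 0.18 × 0.15 × 0.11 = 27918 MJ
Total at Otter: 693.329 + 27918 = 28611.329 MJ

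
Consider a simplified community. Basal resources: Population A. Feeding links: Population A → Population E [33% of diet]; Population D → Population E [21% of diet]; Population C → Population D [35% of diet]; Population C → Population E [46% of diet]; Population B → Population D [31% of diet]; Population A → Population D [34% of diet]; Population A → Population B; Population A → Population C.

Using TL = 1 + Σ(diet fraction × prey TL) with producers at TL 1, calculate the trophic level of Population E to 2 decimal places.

Population B: 1 + 1 = 2
Population C: 1 + 1 = 2
Population D: 1 + (0.31×2 + 0.34×1 + 0.35×2) = 2.66
Population E: 1 + (0.33×1 + 0.21×2.66 + 0.46×2) = 2.8086

2.81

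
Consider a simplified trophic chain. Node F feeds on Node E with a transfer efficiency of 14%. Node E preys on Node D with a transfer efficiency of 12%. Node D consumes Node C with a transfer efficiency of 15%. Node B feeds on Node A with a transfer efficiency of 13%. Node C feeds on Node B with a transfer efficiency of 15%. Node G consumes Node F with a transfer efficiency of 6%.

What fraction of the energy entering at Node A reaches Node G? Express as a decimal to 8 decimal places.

0.00000295

Product of link efficiencies: 0.13 × 0.15 × 0.15 × 0.12 × 0.14 × 0.06 = 0.0000029484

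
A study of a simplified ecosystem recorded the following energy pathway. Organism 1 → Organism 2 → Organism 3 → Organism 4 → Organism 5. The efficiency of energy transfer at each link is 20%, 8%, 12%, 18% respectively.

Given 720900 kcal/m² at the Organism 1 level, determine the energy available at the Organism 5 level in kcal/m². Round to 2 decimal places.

Organism 2: 720900 × 0.2 = 144180 kcal/m²
Organism 3: 144180 × 0.08 = 11534.4 kcal/m²
Organism 4: 11534.4 × 0.12 = 1384.128 kcal/m²
Organism 5: 1384.128 × 0.18 = 249.14304 kcal/m²

249.14 kcal/m²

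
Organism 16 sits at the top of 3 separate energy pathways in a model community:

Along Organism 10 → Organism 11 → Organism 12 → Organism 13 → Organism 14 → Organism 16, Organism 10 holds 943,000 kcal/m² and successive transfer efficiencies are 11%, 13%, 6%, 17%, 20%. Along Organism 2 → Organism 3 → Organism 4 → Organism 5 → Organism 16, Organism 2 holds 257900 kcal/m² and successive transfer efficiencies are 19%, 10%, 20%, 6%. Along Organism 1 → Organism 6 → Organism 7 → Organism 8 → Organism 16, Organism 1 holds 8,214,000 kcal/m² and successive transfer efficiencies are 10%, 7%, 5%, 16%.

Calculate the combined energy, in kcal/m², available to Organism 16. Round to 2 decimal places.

Via Organism 10: 943000 × 0.11 × 0.13 × 0.06 × 0.17 × 0.2 = 27.509196 kcal/m²
Via Organism 2: 257900 × 0.19 × 0.1 × 0.2 × 0.06 = 58.8012 kcal/m²
Via Organism 1: 8214000 × 0.1 × 0.07 × 0.05 × 0.16 = 459.984 kcal/m²
Total at Organism 16: 27.509196 + 58.8012 + 459.984 = 546.294396 kcal/m²

546.29 kcal/m²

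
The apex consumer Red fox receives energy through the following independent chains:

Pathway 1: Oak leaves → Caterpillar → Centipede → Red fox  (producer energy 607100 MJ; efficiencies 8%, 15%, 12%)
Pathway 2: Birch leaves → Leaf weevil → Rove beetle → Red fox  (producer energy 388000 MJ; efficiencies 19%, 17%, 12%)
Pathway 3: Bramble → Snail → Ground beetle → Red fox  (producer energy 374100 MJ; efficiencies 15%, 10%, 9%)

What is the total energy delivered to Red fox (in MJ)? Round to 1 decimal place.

2883.1 MJ

Pathway 1: 607100 × 0.08 × 0.15 × 0.12 = 874.224 MJ
Pathway 2: 388000 × 0.19 × 0.17 × 0.12 = 1503.888 MJ
Pathway 3: 374100 × 0.15 × 0.1 × 0.09 = 505.035 MJ
Total at Red fox: 874.224 + 1503.888 + 505.035 = 2883.147 MJ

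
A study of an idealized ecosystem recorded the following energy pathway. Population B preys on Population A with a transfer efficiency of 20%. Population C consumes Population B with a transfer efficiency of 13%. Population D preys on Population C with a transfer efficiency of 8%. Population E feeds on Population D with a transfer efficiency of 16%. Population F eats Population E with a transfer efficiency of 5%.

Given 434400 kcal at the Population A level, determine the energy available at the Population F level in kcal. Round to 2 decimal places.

Population B: 434400 × 0.2 = 86880 kcal
Population C: 86880 × 0.13 = 11294.4 kcal
Population D: 11294.4 × 0.08 = 903.552 kcal
Population E: 903.552 × 0.16 = 144.56832 kcal
Population F: 144.56832 × 0.05 = 7.228416 kcal

7.23 kcal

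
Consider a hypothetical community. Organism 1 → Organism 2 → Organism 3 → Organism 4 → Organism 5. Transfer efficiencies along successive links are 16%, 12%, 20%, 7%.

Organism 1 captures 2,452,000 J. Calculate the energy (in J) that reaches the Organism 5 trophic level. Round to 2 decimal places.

659.10 J

Organism 2: 2452000 × 0.16 = 392320 J
Organism 3: 392320 × 0.12 = 47078.4 J
Organism 4: 47078.4 × 0.2 = 9415.68 J
Organism 5: 9415.68 × 0.07 = 659.0976 J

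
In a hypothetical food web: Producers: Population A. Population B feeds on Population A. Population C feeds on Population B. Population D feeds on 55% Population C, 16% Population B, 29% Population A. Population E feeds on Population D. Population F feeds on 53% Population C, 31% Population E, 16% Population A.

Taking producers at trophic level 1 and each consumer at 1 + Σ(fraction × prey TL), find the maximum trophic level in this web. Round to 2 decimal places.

Population B: 1 + 1 = 2
Population C: 1 + 2 = 3
Population D: 1 + (0.55×3 + 0.16×2 + 0.29×1) = 3.26
Population E: 1 + 3.26 = 4.26
Population F: 1 + (0.53×3 + 0.31×4.26 + 0.16×1) = 4.0706

4.26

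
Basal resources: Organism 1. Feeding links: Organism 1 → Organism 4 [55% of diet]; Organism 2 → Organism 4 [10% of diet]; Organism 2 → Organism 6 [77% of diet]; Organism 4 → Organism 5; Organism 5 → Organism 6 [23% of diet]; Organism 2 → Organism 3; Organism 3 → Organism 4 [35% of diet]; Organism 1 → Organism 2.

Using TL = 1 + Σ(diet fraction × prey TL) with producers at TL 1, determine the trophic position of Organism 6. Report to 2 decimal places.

3.41

Organism 2: 1 + 1 = 2
Organism 3: 1 + 2 = 3
Organism 4: 1 + (0.35×3 + 0.1×2 + 0.55×1) = 2.8
Organism 5: 1 + 2.8 = 3.8
Organism 6: 1 + (0.77×2 + 0.23×3.8) = 3.414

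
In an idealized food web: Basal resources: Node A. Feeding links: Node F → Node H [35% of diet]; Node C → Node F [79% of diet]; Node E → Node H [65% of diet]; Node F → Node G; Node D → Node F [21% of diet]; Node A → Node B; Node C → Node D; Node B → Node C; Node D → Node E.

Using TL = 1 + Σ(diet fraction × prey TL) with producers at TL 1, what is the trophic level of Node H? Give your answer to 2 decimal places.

5.72

Node B: 1 + 1 = 2
Node C: 1 + 2 = 3
Node D: 1 + 3 = 4
Node E: 1 + 4 = 5
Node F: 1 + (0.79×3 + 0.21×4) = 4.21
Node G: 1 + 4.21 = 5.21
Node H: 1 + (0.35×4.21 + 0.65×5) = 5.7235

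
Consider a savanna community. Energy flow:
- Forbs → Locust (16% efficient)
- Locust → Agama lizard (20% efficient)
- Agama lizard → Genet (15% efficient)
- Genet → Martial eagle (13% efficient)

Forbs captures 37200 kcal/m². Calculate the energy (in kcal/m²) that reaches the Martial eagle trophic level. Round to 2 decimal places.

Locust: 37200 × 0.16 = 5952 kcal/m²
Agama lizard: 5952 × 0.2 = 1190.4 kcal/m²
Genet: 1190.4 × 0.15 = 178.56 kcal/m²
Martial eagle: 178.56 × 0.13 = 23.2128 kcal/m²

23.21 kcal/m²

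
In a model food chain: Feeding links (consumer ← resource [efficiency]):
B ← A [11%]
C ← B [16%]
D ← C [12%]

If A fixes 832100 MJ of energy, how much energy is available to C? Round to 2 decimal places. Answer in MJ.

14644.96 MJ

B: 832100 × 0.11 = 91531 MJ
C: 91531 × 0.16 = 14644.96 MJ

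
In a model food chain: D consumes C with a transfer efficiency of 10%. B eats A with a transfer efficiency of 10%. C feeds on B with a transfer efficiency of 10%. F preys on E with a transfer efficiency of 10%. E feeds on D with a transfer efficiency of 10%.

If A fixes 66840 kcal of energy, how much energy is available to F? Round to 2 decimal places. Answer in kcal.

0.67 kcal

B: 66840 × 0.1 = 6684 kcal
C: 6684 × 0.1 = 668.4 kcal
D: 668.4 × 0.1 = 66.84 kcal
E: 66.84 × 0.1 = 6.684 kcal
F: 6.684 × 0.1 = 0.6684 kcal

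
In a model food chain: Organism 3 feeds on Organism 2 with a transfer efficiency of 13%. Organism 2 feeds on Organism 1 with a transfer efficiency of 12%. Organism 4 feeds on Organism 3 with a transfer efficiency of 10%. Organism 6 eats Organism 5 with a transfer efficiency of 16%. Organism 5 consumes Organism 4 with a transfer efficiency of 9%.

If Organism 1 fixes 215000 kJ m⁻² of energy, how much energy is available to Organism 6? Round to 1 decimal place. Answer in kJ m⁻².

4.8 kJ m⁻²

Organism 2: 215000 × 0.12 = 25800 kJ m⁻²
Organism 3: 25800 × 0.13 = 3354 kJ m⁻²
Organism 4: 3354 × 0.1 = 335.4 kJ m⁻²
Organism 5: 335.4 × 0.09 = 30.186 kJ m⁻²
Organism 6: 30.186 × 0.16 = 4.82976 kJ m⁻²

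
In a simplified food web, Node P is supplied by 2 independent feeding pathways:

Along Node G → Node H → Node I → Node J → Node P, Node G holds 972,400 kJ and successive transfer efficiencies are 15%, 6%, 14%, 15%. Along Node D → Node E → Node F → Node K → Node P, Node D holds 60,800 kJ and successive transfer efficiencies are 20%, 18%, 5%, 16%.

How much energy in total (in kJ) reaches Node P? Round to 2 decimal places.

Via Node G: 972400 × 0.15 × 0.06 × 0.14 × 0.15 = 183.7836 kJ
Via Node D: 60800 × 0.2 × 0.18 × 0.05 × 0.16 = 17.5104 kJ
Total at Node P: 183.7836 + 17.5104 = 201.294 kJ

201.29 kJ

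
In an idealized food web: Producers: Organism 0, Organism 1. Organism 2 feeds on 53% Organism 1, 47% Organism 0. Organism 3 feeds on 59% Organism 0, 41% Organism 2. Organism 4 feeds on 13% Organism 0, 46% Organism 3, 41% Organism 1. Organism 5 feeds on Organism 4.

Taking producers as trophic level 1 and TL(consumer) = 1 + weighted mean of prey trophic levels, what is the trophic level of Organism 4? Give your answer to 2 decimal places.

Organism 2: 1 + (0.53×1 + 0.47×1) = 2
Organism 3: 1 + (0.59×1 + 0.41×2) = 2.41
Organism 4: 1 + (0.13×1 + 0.46×2.41 + 0.41×1) = 2.6486
Organism 5: 1 + 2.6486 = 3.6486

2.65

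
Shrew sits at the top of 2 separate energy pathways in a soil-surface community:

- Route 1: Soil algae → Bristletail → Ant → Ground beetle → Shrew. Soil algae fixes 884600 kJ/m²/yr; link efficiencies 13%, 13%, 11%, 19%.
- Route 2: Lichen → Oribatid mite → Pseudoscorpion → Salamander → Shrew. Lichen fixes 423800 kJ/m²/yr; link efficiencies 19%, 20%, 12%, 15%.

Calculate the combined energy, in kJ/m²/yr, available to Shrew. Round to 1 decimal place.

Route 1: 884600 × 0.13 × 0.13 × 0.11 × 0.19 = 312.449566 kJ/m²/yr
Route 2: 423800 × 0.19 × 0.2 × 0.12 × 0.15 = 289.8792 kJ/m²/yr
Total at Shrew: 312.449566 + 289.8792 = 602.328766 kJ/m²/yr

602.3 kJ/m²/yr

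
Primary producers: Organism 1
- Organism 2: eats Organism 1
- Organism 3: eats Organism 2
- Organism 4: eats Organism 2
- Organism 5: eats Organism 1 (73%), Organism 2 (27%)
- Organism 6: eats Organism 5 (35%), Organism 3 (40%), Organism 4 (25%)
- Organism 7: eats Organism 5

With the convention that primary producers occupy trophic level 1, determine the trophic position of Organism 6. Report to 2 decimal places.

Organism 2: 1 + 1 = 2
Organism 3: 1 + 2 = 3
Organism 4: 1 + 2 = 3
Organism 5: 1 + (0.73×1 + 0.27×2) = 2.27
Organism 6: 1 + (0.35×2.27 + 0.4×3 + 0.25×3) = 3.7445
Organism 7: 1 + 2.27 = 3.27

3.74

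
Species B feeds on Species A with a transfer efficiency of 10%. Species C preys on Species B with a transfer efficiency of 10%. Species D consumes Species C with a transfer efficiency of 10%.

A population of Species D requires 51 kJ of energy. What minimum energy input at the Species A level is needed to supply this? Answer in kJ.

Cumulative transfer efficiency: 0.1 × 0.1 × 0.1 = 0.001
Species A energy = 51 / 0.001 = 51000 kJ

51000 kJ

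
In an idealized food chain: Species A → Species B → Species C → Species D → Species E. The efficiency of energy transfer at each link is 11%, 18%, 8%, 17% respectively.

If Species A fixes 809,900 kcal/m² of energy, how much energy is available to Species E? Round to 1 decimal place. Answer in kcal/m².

218.1 kcal/m²

Species B: 809900 × 0.11 = 89089 kcal/m²
Species C: 89089 × 0.18 = 16036.02 kcal/m²
Species D: 16036.02 × 0.08 = 1282.8816 kcal/m²
Species E: 1282.8816 × 0.17 = 218.089872 kcal/m²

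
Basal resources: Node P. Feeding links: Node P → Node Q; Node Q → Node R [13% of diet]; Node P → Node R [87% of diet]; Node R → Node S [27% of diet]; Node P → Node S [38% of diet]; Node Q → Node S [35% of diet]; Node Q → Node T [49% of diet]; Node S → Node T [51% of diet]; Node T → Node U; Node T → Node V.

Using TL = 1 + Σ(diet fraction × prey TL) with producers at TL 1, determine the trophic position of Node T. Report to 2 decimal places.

Node Q: 1 + 1 = 2
Node R: 1 + (0.13×2 + 0.87×1) = 2.13
Node S: 1 + (0.27×2.13 + 0.38×1 + 0.35×2) = 2.6551
Node T: 1 + (0.49×2 + 0.51×2.6551) = 3.334101
Node U: 1 + 3.334101 = 4.334101
Node V: 1 + 3.334101 = 4.334101

3.33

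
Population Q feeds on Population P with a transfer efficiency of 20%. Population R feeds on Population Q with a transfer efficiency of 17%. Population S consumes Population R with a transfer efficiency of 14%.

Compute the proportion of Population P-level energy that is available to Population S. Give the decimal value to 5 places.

0.00476

Product of link efficiencies: 0.2 × 0.17 × 0.14 = 0.00476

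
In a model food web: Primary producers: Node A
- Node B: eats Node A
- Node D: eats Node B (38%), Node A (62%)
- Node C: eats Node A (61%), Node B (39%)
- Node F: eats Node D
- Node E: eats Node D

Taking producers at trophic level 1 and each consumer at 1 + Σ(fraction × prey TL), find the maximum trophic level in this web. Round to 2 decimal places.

Node B: 1 + 1 = 2
Node C: 1 + (0.61×1 + 0.39×2) = 2.39
Node D: 1 + (0.38×2 + 0.62×1) = 2.38
Node E: 1 + 2.38 = 3.38
Node F: 1 + 2.38 = 3.38

3.38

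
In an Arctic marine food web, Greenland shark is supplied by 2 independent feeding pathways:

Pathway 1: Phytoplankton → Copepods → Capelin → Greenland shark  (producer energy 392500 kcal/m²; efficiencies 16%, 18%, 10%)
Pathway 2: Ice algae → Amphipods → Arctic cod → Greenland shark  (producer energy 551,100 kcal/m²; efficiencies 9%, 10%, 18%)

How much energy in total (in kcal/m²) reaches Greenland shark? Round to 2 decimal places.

2023.18 kcal/m²

Pathway 1: 392500 × 0.16 × 0.18 × 0.1 = 1130.4 kcal/m²
Pathway 2: 551100 × 0.09 × 0.1 × 0.18 = 892.782 kcal/m²
Total at Greenland shark: 1130.4 + 892.782 = 2023.182 kcal/m²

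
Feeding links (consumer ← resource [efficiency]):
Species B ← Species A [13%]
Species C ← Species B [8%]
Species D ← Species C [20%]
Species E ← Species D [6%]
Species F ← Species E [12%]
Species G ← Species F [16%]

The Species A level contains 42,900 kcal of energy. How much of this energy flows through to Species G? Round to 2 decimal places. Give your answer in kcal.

0.10 kcal

Species B: 42900 × 0.13 = 5577 kcal
Species C: 5577 × 0.08 = 446.16 kcal
Species D: 446.16 × 0.2 = 89.232 kcal
Species E: 89.232 × 0.06 = 5.35392 kcal
Species F: 5.35392 × 0.12 = 0.6424704 kcal
Species G: 0.6424704 × 0.16 = 0.102795264 kcal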